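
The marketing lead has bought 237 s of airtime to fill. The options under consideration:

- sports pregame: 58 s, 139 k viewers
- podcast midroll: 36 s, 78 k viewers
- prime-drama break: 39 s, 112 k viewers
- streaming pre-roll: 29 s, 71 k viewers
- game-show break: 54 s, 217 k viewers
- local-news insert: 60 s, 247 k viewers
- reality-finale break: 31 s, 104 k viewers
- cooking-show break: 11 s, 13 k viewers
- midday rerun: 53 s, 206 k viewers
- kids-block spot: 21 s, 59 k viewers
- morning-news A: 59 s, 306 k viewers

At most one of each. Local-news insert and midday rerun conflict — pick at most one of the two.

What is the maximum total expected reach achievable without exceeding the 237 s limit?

946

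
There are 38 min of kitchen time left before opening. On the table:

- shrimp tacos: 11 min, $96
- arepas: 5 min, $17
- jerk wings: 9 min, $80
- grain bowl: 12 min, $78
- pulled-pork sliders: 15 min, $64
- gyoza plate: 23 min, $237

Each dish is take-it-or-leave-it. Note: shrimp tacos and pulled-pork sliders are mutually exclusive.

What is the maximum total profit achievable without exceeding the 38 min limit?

334

The ratio ordering already packs tightly: arepas + jerk wings + gyoza plate, 37 min, 334.
The closest alternative, shrimp tacos + gyoza plate, reaches only 333.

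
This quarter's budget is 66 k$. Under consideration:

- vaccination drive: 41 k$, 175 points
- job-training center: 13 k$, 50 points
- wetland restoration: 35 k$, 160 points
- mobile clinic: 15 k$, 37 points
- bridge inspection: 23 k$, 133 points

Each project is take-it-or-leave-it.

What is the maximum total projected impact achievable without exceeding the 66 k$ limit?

308

A density-first pass picks wetland restoration + bridge inspection — 293 at 58 k$.
Replace wetland restoration with vaccination drive: the trade gains 15 net, giving 308 at 64 k$.
Runner-up wetland restoration + bridge inspection tops out at 293.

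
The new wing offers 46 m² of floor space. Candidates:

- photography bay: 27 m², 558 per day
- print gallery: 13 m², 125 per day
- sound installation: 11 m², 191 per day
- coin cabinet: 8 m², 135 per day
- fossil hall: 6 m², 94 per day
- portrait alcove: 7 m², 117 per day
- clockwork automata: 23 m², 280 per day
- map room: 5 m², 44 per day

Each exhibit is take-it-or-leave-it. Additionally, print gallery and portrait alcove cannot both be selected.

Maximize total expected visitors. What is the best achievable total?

Taking photography bay + sound installation + coin cabinet: 46 m² used, 884 in expected visitors.

884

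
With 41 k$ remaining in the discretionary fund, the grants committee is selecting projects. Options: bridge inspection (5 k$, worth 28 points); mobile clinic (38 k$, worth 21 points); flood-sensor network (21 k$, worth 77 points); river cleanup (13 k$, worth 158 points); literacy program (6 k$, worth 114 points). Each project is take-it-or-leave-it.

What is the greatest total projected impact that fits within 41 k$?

The ratio heuristic lands on bridge inspection + river cleanup + literacy program (300) but leaves 17 k$ idle.
The 5 k$ tied up in bridge inspection is better spent on flood-sensor network — total rises to 349 (40 k$).
No other feasible combination exceeds 349.

349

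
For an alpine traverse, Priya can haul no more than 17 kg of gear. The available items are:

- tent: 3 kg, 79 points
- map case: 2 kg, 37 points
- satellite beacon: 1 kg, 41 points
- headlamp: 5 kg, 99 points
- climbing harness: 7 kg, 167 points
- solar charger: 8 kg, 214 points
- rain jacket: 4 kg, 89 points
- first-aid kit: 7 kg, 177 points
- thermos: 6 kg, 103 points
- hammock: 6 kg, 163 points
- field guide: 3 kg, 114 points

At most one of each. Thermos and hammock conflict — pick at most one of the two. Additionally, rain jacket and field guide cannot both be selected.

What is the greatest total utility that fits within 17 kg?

Best packing: satellite beacon + first-aid kit + hammock + field guide — 17 kg, 495 total.
Next best is solar charger + hammock + field guide at 491 (17 kg) — short by 4.

495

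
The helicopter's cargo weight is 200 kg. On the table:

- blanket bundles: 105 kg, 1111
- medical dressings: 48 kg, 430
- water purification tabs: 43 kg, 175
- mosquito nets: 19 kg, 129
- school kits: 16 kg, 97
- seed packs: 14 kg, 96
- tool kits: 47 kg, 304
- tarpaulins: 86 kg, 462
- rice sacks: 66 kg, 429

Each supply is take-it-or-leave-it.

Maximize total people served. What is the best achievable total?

Filling by ratio: blanket bundles + medical dressings + mosquito nets + seed packs for 1766, with 14 kg left unused.
The 33 kg tied up in mosquito nets and seed packs is better spent on tool kits — total rises to 1845 (200 kg).

1845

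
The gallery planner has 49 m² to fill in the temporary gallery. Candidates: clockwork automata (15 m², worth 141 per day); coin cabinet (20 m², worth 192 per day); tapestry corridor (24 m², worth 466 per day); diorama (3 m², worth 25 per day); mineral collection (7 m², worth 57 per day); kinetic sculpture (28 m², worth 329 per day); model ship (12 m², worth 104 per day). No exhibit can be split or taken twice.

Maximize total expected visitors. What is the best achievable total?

Density check — tapestry corridor 19.42, kinetic sculpture 11.75, coin cabinet 9.60 are the best per m².
Filling by ratio: coin cabinet + tapestry corridor + diorama for 683, with 2 m² left unused.
Replace coin cabinet with clockwork automata + mineral collection: the trade gains 6 net, giving 689 at 49 m².

689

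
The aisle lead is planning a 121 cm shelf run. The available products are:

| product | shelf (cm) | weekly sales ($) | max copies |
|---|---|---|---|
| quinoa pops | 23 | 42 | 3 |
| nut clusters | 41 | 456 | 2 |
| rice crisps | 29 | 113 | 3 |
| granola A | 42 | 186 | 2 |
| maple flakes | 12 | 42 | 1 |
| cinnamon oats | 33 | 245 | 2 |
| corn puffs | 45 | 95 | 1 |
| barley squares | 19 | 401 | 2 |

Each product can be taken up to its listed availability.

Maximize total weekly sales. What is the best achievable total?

1714

Density check — barley squares 21.11, nut clusters 11.12, cinnamon oats 7.42 are the best per cm.
The ratio ordering already packs tightly: 2×nut clusters + 2×barley squares, 120 cm, 1714.
Every other selection either busts 121 cm or exceeds an availability limit or fails to beat 1714.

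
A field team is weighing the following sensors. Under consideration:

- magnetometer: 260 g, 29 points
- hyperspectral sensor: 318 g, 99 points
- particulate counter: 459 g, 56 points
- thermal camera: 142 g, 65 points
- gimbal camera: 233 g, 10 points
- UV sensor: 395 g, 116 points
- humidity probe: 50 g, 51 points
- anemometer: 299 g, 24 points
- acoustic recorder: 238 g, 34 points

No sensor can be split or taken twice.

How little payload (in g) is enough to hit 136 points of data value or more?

Look for the lowest-payload combination reaching 136.
hyperspectral sensor + humidity probe: 150 data value at 368 g.
No combination under 368 g hits 136.

368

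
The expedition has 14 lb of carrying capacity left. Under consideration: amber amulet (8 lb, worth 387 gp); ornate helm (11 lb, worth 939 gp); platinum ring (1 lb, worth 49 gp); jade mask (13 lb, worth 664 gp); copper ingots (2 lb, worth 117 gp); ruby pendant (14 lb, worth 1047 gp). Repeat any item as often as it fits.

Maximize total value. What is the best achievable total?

1105

Ranking by ratio (value/lb): ornate helm 85.36, ruby pendant 74.79, copper ingots 58.50, jade mask 51.08.
Ornate helm + platinum ring + copper ingots uses 14 of the 14 lb and totals 1105.
Every other selection either busts 14 lb or fails to beat 1105.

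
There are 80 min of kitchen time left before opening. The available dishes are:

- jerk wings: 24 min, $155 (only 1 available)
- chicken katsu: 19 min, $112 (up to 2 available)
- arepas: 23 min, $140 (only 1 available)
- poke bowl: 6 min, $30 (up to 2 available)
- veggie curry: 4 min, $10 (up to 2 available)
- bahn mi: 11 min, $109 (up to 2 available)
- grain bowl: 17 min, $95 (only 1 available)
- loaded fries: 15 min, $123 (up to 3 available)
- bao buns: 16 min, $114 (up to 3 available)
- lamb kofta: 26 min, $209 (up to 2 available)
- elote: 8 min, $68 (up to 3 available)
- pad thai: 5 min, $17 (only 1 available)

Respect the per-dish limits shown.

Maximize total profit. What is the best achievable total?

Greedy by ratio would take veggie curry + 2×bahn mi + 2×loaded fries + 3×elote: 80 min used, total 678.
Dropping veggie curry and loaded fries and elote frees 27 min; slotting in lamb kofta (26 min) lifts the total to 686 at 79 min.
That's the maximum — no swap from here does better than 686.

686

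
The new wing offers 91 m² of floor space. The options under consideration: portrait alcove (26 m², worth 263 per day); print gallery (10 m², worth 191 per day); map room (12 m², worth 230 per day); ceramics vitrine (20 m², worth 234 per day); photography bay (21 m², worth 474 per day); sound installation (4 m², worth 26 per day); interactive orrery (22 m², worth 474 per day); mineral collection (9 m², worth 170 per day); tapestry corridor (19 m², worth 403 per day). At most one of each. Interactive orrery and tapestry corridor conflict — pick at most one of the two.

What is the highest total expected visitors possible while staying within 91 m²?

Density check — photography bay 22.57, interactive orrery 21.55, tapestry corridor 21.21, map room 19.17 are the best per m².
Print gallery + map room + ceramics vitrine + photography bay + mineral collection + tapestry corridor uses 91 of the 91 m² and totals 1702.

1702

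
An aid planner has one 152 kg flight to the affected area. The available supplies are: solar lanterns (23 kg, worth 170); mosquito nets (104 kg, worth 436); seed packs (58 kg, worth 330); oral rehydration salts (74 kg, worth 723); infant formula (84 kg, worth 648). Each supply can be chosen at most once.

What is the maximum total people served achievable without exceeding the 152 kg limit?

1053

A density-first pass picks solar lanterns + oral rehydration salts — 893 at 97 kg.
Replace solar lanterns with seed packs: the trade gains 160 net, giving 1053 at 132 kg.
The spare 20 kg is too small for any remaining supply, and no exchange beats 1053.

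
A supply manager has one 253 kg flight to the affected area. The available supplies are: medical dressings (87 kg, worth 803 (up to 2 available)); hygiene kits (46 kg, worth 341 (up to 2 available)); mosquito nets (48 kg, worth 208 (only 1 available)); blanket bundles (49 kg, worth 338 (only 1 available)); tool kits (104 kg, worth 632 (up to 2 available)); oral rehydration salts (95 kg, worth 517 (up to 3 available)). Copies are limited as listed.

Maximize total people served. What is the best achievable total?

Best packing: 2×medical dressings + hygiene kits — 220 kg, 1947 total.
That's the maximum — no swap from here does better than 1947.

1947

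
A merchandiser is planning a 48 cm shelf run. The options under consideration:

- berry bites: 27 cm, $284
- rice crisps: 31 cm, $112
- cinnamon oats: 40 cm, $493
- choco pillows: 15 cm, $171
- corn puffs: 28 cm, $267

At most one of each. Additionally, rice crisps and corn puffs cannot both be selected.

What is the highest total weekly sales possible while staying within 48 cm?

Ranking by ratio (weekly sales/cm): cinnamon oats 12.32, choco pillows 11.40, berry bites 10.52.
The ratio ordering already packs tightly: cinnamon oats, 40 cm, 493.
Next best is berry bites + choco pillows at 455 (42 cm) — short by 38.

493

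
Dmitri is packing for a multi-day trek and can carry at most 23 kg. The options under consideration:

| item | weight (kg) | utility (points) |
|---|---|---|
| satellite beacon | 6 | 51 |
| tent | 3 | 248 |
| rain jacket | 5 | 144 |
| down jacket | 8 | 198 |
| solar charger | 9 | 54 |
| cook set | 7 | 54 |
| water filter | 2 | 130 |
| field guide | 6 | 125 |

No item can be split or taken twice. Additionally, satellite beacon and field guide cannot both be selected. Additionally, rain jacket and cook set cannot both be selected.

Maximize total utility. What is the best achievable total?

Tent + rain jacket + down jacket + water filter uses 18 of the 23 kg and totals 720.
Runner-up tent + rain jacket + down jacket + field guide tops out at 715.

720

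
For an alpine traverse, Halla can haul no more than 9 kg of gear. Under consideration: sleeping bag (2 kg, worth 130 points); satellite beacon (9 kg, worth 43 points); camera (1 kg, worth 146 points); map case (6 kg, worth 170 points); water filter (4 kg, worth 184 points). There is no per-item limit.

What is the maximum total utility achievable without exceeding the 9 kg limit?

1314

Ranking by ratio (utility/kg): camera 146.00, sleeping bag 65.00, water filter 46.00.
9×camera uses 9 of the 9 kg and totals 1314.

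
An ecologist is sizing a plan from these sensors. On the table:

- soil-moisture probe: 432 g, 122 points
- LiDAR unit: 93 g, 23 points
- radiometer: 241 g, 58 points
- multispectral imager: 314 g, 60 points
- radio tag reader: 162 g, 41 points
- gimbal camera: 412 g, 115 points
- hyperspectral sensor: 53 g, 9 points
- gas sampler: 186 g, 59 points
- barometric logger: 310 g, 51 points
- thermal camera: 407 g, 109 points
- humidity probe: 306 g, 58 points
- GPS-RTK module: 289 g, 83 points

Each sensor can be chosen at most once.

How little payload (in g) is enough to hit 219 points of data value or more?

780

Minimise g subject to total data value ≥ 219.
Taking soil-moisture probe + radio tag reader + gas sampler gives 222 (≥ 219) for 780 g.
Below 780 g the best achievable stays under 219.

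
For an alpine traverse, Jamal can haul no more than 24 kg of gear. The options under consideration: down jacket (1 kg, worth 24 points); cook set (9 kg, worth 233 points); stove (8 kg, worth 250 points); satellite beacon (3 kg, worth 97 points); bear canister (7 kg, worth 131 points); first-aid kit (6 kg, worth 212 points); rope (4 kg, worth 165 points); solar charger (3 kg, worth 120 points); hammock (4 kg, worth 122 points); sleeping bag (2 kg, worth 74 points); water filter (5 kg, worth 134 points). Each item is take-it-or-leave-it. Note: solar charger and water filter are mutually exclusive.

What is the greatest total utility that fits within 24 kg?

845

The ratio heuristic lands on down jacket + satellite beacon + first-aid kit + rope + solar charger + hammock + sleeping bag (814) but leaves 1 kg idle.
Replace satellite beacon and hammock with stove: the trade gains 31 net, giving 845 at 24 kg.
That's the maximum — no feasible swap from here does better than 845.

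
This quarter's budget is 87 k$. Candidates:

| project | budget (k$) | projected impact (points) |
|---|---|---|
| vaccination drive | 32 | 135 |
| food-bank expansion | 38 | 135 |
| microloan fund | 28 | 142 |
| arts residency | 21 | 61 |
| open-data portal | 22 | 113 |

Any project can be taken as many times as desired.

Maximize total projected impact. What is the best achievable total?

By projected impact per k$: open-data portal 5.14, microloan fund 5.07, vaccination drive 4.22, food-bank expansion 3.55 lead.
Greedy by ratio would take arts residency + 3×open-data portal: 87 k$ used, total 400.
Replace arts residency and 3×open-data portal with 3×microloan fund: the trade gains 26 net, giving 426 at 84 k$.
No other feasible combination exceeds 426.

426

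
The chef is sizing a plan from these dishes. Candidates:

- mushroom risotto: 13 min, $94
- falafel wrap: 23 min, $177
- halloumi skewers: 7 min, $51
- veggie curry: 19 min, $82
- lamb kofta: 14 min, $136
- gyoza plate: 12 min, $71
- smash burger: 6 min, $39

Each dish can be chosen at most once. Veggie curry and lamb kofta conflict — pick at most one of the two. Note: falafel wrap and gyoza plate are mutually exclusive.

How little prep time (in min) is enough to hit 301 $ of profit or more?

37

Need the lightest bundle worth ≥ 301.
falafel wrap + lamb kofta: 313 profit at 37 min.
Below 37 min the best achievable stays under 301.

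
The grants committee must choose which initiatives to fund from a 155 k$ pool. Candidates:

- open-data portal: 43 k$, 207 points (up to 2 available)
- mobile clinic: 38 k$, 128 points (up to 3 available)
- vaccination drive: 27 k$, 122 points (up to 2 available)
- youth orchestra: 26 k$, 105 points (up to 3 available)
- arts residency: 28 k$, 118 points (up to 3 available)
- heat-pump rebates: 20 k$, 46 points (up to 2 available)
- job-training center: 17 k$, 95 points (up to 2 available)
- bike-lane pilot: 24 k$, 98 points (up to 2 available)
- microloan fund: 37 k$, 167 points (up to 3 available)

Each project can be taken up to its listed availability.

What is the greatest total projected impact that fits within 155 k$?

739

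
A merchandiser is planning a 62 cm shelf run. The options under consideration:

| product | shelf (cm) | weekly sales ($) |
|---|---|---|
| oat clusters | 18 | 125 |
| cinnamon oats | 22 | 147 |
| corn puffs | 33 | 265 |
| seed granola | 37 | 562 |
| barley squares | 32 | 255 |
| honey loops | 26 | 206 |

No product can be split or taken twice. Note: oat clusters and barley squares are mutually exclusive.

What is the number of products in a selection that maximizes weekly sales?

The maximum weekly sales within 62 cm is 709.
One optimal bundle: cinnamon oats + seed granola (59 cm).
Any selection reaching 709 contains exactly 2 products.

2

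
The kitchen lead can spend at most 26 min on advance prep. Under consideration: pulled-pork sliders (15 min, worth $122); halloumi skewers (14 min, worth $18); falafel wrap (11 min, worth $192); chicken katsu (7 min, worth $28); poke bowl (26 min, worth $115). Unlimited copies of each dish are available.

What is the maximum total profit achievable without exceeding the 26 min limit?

Ranking by ratio (profit/min): falafel wrap 17.45, pulled-pork sliders 8.13, poke bowl 4.42.
Best packing: 2×falafel wrap — 22 min, 384 total.
No other feasible combination exceeds 384.

384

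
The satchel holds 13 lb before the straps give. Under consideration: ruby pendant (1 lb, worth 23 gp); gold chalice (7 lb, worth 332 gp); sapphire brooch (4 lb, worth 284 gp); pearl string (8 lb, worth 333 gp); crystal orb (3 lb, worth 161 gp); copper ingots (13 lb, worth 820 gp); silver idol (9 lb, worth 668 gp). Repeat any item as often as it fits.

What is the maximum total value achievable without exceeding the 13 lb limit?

952

Density check — silver idol 74.22, sapphire brooch 71.00, copper ingots 63.08 are the best per lb.
Taking sapphire brooch + silver idol: 13 lb used, 952 in value.
Every other selection either busts 13 lb or fails to beat 952.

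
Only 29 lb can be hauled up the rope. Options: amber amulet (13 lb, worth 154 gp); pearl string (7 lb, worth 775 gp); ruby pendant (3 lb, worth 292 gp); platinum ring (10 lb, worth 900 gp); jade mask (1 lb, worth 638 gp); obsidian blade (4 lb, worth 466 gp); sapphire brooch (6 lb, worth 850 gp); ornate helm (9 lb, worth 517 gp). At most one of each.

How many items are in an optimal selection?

The maximum value within 29 lb is 3629.
pearl string + platinum ring + jade mask + obsidian blade + sapphire brooch hits 3629 at 28 lb.
Any selection reaching 3629 contains exactly 5 items.

5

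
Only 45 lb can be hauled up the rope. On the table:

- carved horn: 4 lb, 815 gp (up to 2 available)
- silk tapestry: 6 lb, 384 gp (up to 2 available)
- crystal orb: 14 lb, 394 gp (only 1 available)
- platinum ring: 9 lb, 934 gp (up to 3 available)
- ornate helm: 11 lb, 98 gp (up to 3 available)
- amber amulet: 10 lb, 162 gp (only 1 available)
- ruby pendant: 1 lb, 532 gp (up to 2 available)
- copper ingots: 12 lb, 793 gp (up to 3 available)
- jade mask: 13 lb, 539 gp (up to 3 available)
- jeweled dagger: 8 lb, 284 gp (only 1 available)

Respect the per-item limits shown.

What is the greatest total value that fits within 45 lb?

5880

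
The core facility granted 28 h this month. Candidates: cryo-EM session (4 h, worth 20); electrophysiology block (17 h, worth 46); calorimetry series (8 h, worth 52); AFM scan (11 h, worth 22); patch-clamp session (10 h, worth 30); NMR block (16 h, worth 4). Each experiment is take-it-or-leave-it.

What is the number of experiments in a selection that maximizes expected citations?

3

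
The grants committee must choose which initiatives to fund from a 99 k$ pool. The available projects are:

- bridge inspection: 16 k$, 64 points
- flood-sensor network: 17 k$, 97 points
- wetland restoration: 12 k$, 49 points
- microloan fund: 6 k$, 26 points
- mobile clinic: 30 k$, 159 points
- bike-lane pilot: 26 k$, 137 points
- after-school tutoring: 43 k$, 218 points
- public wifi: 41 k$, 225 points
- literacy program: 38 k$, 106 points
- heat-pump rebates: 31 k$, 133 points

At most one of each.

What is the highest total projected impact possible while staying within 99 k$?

The ratio heuristic lands on flood-sensor network + microloan fund + mobile clinic + public wifi (507) but leaves 5 k$ idle.
Dropping flood-sensor network and microloan fund frees 23 k$; slotting in bike-lane pilot (26 k$) lifts the total to 521 at 97 k$.
An exhaustive check of the 1024 subsets confirms 521.

521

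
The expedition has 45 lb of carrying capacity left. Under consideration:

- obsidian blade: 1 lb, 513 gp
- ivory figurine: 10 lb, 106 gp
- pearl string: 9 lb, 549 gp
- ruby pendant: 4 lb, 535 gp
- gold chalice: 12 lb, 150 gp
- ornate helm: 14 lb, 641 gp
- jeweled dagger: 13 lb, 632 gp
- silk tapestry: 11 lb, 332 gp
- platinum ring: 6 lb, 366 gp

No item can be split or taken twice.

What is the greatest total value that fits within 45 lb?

2936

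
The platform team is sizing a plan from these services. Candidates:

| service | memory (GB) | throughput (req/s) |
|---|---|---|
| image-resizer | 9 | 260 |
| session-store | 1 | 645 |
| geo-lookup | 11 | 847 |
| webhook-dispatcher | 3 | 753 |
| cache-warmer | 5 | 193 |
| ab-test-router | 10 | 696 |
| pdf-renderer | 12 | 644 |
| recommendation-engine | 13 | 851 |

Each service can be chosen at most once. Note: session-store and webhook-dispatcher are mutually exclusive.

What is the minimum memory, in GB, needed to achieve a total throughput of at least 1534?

Minimise GB subject to total throughput ≥ 1534.
Taking geo-lookup + webhook-dispatcher gives 1600 (≥ 1534) for 14 GB.
No combination under 14 GB hits 1534.

14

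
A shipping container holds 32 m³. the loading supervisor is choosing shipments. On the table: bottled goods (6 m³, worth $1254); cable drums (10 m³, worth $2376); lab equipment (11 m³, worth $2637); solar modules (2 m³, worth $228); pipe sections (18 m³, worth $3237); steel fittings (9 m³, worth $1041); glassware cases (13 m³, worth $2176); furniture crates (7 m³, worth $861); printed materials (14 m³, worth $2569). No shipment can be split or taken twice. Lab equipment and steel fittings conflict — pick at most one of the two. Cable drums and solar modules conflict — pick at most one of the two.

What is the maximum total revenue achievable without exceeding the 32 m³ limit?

Bottled goods + lab equipment + printed materials uses 31 of the 32 m³ and totals 6460.
Next best is bottled goods + lab equipment + solar modules + glassware cases at 6295 (32 m³) — short by 165.

6460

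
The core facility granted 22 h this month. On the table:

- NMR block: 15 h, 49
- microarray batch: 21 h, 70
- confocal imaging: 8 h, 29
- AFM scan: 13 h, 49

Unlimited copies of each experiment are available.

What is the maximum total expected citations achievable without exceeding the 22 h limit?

Best packing: confocal imaging + AFM scan — 21 h, 78 total.

78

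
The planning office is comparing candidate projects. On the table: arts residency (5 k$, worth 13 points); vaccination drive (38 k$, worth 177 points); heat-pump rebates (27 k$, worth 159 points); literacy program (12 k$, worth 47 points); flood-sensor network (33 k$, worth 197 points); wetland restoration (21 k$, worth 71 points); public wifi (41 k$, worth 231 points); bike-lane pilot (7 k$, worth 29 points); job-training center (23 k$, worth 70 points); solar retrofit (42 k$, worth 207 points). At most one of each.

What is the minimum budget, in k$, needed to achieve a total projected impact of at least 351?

Look for the lowest-budget combination reaching 351.
Taking heat-pump rebates + flood-sensor network gives 356 (≥ 351) for 60 k$.
Below 60 k$ the best achievable stays under 351.

60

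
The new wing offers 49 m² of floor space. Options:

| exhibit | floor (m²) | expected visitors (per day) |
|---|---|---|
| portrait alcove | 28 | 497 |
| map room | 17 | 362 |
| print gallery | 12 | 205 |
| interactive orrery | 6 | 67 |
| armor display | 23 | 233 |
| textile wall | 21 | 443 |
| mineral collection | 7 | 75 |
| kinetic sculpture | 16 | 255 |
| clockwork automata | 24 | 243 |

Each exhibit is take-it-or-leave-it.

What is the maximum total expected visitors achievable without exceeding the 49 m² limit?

940

Taking the top-ratio exhibits first gives map room + interactive orrery + textile wall for 872 (44 m²).
Replace map room and interactive orrery with portrait alcove: the trade gains 68 net, giving 940 at 49 m².
Nothing else within 49 m² beats 940.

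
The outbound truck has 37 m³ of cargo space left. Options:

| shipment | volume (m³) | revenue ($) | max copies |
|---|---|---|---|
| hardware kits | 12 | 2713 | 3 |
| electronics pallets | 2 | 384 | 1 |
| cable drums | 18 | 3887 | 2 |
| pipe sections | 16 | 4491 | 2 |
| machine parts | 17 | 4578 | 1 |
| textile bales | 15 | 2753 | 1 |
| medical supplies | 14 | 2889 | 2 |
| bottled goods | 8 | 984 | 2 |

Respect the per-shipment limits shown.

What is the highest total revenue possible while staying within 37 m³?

9453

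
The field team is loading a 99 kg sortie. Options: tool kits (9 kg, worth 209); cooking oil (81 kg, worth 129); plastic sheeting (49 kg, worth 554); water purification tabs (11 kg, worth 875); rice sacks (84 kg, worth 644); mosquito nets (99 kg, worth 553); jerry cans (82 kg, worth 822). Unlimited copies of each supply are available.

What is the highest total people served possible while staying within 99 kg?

7875

By people served per kg: water purification tabs 79.55, tool kits 23.22, plastic sheeting 11.31 lead.
Best packing: 9×water purification tabs — 99 kg, 7875 total.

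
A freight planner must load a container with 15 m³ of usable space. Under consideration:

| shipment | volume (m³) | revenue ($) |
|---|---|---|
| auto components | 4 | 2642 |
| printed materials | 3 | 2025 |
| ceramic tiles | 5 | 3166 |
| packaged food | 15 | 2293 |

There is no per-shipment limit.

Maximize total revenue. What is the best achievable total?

10125

The ratio ordering already packs tightly: 5×printed materials, 15 m³, 10125.
No other feasible combination exceeds 10125.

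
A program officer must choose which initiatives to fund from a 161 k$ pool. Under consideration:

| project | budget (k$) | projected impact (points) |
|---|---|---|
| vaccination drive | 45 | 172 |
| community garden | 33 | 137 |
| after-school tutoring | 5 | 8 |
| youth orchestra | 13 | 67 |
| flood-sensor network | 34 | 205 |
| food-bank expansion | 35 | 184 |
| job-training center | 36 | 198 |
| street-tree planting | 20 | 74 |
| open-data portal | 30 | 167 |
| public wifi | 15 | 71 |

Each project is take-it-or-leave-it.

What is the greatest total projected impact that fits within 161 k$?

845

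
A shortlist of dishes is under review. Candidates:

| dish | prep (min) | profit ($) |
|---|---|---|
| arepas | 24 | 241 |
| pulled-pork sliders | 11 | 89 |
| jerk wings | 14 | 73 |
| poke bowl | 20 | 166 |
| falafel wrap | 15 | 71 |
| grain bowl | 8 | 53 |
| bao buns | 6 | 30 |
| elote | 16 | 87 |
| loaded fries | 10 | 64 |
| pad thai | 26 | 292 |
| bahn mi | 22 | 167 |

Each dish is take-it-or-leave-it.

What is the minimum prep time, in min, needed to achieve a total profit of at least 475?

Look for the lowest-prep combination reaching 475.
arepas + pad thai reaches 533 using 50 min.
No combination under 50 min hits 475.

50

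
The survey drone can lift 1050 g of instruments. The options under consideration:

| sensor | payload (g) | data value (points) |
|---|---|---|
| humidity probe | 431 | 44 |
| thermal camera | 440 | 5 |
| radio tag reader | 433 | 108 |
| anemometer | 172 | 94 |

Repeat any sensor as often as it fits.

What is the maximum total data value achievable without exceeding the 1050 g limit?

Best packing: 6×anemometer — 1032 g, 564 total.

564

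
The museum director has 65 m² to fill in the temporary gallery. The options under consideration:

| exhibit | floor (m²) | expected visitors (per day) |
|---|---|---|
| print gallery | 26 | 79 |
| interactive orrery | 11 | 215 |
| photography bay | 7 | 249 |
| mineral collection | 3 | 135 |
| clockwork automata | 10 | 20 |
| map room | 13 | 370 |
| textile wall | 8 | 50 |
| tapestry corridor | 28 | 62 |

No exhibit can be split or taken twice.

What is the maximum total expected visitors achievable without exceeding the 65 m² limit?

The ratio heuristic lands on interactive orrery + photography bay + mineral collection + clockwork automata + map room + textile wall (1039) but leaves 13 m² idle.
The 18 m² tied up in clockwork automata and textile wall is better spent on print gallery — total rises to 1048 (60 m²).
Every other selection either busts 65 m² or fails to beat 1048.

1048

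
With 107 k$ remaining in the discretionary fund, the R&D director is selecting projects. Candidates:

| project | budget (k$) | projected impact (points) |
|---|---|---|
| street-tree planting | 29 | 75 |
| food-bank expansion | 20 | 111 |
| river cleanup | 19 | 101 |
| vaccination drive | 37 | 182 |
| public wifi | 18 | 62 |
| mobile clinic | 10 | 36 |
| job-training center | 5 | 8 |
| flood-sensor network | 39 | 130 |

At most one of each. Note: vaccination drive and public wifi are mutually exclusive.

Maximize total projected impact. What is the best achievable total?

Density check — food-bank expansion 5.55, river cleanup 5.32, vaccination drive 4.92, mobile clinic 3.60 are the best per k$.
Best packing: street-tree planting + food-bank expansion + river cleanup + vaccination drive — 105 k$, 469 total.

469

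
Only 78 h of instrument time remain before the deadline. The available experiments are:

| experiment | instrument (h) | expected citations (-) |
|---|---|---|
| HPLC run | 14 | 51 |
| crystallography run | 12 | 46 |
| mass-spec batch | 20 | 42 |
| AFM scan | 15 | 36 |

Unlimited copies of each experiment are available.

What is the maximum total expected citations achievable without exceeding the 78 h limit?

291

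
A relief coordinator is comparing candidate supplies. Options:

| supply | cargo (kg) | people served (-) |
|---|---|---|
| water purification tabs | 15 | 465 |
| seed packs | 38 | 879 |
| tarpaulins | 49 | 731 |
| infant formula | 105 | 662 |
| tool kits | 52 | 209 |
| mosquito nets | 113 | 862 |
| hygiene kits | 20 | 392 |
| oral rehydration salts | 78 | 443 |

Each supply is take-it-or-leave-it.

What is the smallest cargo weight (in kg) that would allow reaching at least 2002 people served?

102

Need the lightest bundle worth ≥ 2002.
Taking water purification tabs + seed packs + tarpaulins gives 2075 (≥ 2002) for 102 kg.
Below 102 kg the best achievable stays under 2002.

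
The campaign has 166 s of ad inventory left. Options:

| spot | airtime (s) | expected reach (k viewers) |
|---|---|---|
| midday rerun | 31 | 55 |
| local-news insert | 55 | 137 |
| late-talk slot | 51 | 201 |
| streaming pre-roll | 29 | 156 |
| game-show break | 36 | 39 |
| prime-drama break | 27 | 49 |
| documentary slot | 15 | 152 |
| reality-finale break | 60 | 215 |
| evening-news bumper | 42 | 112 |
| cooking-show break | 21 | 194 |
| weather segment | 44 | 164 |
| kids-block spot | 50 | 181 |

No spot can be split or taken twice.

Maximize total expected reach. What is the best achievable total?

Density check — documentary slot 10.13, cooking-show break 9.24, streaming pre-roll 5.38 are the best per s.
A density-first pass picks late-talk slot + streaming pre-roll + documentary slot + cooking-show break + weather segment — 867 at 160 s.
Replace weather segment with kids-block spot: the trade gains 17 net, giving 884 at 166 s.
An exhaustive check of the 4096 subsets confirms 884.

884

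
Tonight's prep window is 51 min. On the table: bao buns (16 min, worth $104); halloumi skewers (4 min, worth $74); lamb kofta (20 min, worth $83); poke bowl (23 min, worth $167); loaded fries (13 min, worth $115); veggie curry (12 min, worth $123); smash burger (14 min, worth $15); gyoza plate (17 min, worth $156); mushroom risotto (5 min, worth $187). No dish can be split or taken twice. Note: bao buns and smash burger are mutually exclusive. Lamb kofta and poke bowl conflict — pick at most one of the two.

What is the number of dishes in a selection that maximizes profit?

The maximum profit within 51 min is 655.
halloumi skewers + loaded fries + veggie curry + gyoza plate + mushroom risotto hits 655 at 51 min.
Any selection reaching 655 contains exactly 5 dishes.

5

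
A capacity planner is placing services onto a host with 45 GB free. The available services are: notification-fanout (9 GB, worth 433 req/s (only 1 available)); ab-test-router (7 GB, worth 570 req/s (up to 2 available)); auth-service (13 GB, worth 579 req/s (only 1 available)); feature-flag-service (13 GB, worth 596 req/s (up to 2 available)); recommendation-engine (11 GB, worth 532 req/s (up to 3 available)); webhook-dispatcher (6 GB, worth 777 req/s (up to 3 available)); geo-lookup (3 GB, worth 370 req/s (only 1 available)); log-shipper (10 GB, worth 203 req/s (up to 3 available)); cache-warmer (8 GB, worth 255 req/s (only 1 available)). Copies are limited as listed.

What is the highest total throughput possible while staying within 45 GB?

4274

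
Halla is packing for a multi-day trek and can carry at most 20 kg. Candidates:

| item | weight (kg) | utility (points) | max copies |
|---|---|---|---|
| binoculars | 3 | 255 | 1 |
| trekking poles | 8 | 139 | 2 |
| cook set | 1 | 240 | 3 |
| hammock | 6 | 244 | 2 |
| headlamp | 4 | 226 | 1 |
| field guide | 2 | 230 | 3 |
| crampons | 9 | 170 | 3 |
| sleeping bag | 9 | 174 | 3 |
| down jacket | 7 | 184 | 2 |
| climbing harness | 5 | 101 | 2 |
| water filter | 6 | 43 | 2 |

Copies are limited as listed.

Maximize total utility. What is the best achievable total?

Density check — cook set 240.00, field guide 115.00, binoculars 85.00 are the best per kg.
A density-first pass picks binoculars + 3×cook set + headlamp + 3×field guide — 1891 at 16 kg.
Replace headlamp with hammock: the trade gains 18 net, giving 1909 at 18 kg.
No other feasible combination exceeds 1909.

1909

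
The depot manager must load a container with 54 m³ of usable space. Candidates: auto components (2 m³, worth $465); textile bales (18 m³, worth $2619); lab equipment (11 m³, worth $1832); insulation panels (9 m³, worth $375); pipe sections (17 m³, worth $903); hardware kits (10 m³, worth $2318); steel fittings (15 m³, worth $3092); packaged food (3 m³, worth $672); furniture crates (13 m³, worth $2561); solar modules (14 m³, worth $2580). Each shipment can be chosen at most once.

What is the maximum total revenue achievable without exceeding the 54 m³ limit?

11016

Density check — auto components 232.50, hardware kits 231.80, packaged food 224.00 are the best per m³.
Taking the top-ratio shipments first gives auto components + lab equipment + hardware kits + steel fittings + packaged food + furniture crates for 10940 (54 m³).
The 14 m³ tied up in lab equipment and packaged food is better spent on solar modules — total rises to 11016 (54 m³).
Every other selection either busts 54 m³ or fails to beat 11016.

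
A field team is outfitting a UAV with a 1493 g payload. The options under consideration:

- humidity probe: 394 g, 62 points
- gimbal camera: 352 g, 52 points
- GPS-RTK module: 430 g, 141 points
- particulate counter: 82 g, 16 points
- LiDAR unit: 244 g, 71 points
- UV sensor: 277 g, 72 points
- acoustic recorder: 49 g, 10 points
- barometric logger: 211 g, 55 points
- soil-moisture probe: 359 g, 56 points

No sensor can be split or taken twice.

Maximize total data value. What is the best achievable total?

372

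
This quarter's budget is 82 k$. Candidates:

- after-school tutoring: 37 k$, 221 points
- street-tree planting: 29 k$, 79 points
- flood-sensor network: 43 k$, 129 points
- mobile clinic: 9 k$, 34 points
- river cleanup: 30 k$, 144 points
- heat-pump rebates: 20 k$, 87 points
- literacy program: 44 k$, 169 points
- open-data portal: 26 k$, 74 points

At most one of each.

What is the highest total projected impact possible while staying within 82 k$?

The ratio ordering already packs tightly: after-school tutoring + mobile clinic + river cleanup, 76 k$, 399.
Runner-up after-school tutoring + literacy program tops out at 390.

399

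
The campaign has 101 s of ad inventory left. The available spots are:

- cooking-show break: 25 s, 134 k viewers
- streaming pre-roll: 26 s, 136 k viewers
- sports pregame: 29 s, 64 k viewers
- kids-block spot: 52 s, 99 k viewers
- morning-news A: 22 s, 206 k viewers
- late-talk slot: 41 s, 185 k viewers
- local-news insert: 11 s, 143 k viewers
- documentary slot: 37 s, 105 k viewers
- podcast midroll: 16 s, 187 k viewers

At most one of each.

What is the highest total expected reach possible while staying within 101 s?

806

Ranking by ratio (expected reach/s): local-news insert 13.00, podcast midroll 11.69, morning-news A 9.36, cooking-show break 5.36.
Taking cooking-show break + streaming pre-roll + morning-news A + local-news insert + podcast midroll: 100 s used, 806 in expected reach.
An exhaustive check of the 512 subsets confirms 806.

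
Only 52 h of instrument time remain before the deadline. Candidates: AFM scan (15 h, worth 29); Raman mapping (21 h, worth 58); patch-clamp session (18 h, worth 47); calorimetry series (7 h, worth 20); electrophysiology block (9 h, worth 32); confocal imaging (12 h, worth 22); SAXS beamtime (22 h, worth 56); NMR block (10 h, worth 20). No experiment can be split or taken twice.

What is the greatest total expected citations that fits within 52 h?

By expected citations per h: electrophysiology block 3.56, calorimetry series 2.86, Raman mapping 2.76 lead.
Greedy by ratio would take Raman mapping + calorimetry series + electrophysiology block + NMR block: 47 h used, total 130.
Dropping calorimetry series and NMR block frees 17 h; slotting in SAXS beamtime (22 h) lifts the total to 146 at 52 h.
Next best is AFM scan + Raman mapping + calorimetry series + electrophysiology block at 139 (52 h) — short by 7.

146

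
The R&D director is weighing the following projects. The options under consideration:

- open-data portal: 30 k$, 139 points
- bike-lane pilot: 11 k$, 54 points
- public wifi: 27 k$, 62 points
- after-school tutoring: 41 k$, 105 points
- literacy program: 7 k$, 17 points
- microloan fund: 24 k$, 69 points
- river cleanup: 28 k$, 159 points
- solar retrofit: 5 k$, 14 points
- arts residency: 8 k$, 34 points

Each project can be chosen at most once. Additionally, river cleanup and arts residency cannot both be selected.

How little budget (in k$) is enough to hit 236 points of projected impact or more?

51

Need the lightest bundle worth ≥ 236.
bike-lane pilot + literacy program + river cleanup + solar retrofit: 244 projected impact at 51 k$.
Below 51 k$ the best achievable stays under 236.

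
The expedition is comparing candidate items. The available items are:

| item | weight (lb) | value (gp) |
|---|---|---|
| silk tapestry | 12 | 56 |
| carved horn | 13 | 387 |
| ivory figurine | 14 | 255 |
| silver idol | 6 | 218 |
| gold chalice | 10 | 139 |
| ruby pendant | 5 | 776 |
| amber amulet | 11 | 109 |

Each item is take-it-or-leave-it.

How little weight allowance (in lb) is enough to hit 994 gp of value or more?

11

Need the lightest bundle worth ≥ 994.
silver idol + ruby pendant reaches 994 using 11 lb.
Any bundle with less than 11 lb falls short of 994.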